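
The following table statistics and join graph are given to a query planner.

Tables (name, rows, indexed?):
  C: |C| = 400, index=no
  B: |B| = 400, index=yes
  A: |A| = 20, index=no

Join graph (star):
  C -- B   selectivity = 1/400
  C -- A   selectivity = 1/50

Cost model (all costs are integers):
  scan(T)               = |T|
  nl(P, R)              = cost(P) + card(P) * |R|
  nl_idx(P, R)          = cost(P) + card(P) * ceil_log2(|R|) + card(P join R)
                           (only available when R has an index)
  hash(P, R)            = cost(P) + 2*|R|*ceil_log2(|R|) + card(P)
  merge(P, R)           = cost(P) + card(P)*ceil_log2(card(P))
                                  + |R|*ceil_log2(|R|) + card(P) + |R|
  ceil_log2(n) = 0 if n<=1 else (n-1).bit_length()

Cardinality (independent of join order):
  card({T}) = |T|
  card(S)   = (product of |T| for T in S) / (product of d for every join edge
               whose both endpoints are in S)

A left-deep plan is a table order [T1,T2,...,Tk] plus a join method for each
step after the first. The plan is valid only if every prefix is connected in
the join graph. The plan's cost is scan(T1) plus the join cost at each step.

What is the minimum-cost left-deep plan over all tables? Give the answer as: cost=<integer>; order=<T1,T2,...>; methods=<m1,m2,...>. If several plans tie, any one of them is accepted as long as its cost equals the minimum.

Selinger DP (subsets sized 1..n):
  {C}: scan cost=400, card=400
  {B}: scan cost=400, card=400
  {A}: scan cost=20, card=20
  {BC}: card=400; try (B,nl_idx)→4400, (C,hash)→8000, (B,hash)→8000, (C,merge)→8400, (B,merge)→8400, (C,nl)→160400 …(+1); best=4400 via (B,nl_idx)
  {AC}: card=160; try (A,hash)→1000, (C,merge)→4140, (A,merge)→4520, (C,hash)→7240, (C,nl)→8020, (A,nl)→8400; best=1000 via (A,hash)
  {ABC}: card=160; try (B,nl_idx)→2600, (A,hash)→5000, (B,merge)→6440, (B,hash)→8360, (A,merge)→8520, (A,nl)→12400 …(+1); best=2600 via (B,nl_idx)

cost=2600; order=C,A,B; methods=hash,nl_idx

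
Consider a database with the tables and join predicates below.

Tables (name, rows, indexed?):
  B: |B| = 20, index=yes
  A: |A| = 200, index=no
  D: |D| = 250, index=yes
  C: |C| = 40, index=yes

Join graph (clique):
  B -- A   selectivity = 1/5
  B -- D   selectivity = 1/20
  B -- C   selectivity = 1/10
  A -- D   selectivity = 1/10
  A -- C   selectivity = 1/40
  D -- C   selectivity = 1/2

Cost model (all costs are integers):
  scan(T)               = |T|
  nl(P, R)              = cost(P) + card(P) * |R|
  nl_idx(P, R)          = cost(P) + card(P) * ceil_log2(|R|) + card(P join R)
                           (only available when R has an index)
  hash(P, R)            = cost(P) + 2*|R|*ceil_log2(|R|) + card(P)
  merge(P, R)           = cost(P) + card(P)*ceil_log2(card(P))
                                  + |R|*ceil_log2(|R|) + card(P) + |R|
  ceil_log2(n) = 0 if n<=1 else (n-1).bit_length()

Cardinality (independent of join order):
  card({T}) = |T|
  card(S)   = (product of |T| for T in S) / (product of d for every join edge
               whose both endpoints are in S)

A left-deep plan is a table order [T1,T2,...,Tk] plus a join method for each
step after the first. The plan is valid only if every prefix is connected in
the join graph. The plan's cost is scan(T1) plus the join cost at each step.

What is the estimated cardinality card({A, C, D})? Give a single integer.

2500

Tables in S: A(200), C(40), D(250)
Edges inside S: A-D(d=10), A-C(d=40), D-C(d=2)
numerator = 200 * 40 * 250 = 2000000
denominator = 10 * 40 * 2 = 800
card(S) = 2000000 / 800 = 2500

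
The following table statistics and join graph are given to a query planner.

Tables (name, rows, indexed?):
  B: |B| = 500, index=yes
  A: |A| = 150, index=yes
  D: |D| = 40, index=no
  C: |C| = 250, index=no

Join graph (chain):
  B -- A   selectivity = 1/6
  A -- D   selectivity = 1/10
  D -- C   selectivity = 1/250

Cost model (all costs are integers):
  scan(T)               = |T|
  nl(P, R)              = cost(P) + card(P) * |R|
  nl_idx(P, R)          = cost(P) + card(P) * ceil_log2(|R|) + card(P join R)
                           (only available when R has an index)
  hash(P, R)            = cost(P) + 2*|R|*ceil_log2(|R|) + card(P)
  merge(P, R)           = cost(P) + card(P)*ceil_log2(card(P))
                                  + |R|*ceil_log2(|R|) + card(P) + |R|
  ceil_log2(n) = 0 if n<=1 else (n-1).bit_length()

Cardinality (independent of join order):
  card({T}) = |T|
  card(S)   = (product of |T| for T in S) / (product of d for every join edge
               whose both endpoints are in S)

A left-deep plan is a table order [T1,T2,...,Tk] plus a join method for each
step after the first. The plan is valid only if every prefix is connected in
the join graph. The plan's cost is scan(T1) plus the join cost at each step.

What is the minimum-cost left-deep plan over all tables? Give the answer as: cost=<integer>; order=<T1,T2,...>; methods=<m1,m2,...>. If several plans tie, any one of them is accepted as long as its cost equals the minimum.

cost=11500; order=C,D,A,B; methods=hash,nl_idx,hash

Selinger DP (subsets sized 1..n):
  {B}: scan cost=500, card=500
  {A}: scan cost=150, card=150
  {D}: scan cost=40, card=40
  {C}: scan cost=250, card=250
  {AB}: card=12500; try (A,hash)→3400, (B,merge)→6500, (A,merge)→6850, (B,hash)→9300, (B,nl_idx)→14000, (A,nl_idx)→17000 …(+2); best=3400 via (A,hash)
  {AD}: card=600; try (D,hash)→780, (A,nl_idx)→960, (A,merge)→1670, (D,merge)→1780, (A,hash)→2480, (A,nl)→6040 …(+1); best=780 via (D,hash)
  {CD}: card=40; try (D,hash)→980, (C,merge)→2570, (D,merge)→2780, (C,hash)→4080, (C,nl)→10040, (D,nl)→10250; best=980 via (D,hash)
  {ABD}: card=50000; try (B,hash)→10380, (B,merge)→12380, (D,hash)→16380, (B,nl_idx)→56180, (D,merge)→191180, (B,nl)→300780 …(+1); best=10380 via (B,hash)
  {ACD}: card=600; try (A,nl_idx)→1900, (A,merge)→2610, (A,hash)→3420, (C,hash)→5380, (A,nl)→6980, (C,merge)→9630 …(+1); best=1900 via (A,nl_idx)
  {ABCD}: card=50000; try (B,hash)→11500, (B,merge)→13500, (B,nl_idx)→57300, (C,hash)→64380, (B,nl)→301900, (C,merge)→862630 …(+1); best=11500 via (B,hash)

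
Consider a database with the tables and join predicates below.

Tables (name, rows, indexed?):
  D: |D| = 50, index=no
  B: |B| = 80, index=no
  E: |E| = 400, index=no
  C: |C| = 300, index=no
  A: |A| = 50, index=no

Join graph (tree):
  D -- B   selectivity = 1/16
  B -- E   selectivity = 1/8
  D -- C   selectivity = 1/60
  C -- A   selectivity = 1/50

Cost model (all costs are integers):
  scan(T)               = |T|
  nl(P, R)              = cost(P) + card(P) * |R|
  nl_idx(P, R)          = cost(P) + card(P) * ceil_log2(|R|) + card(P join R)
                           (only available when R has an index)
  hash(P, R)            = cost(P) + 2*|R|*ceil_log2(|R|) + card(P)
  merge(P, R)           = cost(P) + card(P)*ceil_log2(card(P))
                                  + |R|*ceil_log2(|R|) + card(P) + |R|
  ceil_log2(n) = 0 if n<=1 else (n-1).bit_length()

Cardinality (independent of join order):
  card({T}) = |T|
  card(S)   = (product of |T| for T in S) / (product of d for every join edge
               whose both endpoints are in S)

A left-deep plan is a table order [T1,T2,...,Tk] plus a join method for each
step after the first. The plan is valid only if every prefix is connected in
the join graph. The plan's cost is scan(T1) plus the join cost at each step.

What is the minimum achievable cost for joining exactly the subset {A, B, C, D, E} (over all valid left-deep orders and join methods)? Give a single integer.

Selinger DP over subsets of {A,B,C,D,E}:
  {D}: scan cost=50, card=50
  {B}: scan cost=80, card=80
  {E}: scan cost=400, card=400
  {C}: scan cost=300, card=300
  {A}: scan cost=50, card=50
  {BD}: card=250; try (D,hash)→760, (B,merge)→1040, (D,merge)→1070, (B,hash)→1220, (B,nl)→4050, (D,nl)→4080; best=760 via (D,hash)
  {CD}: card=250; try (D,hash)→1200, (C,merge)→3400, (D,merge)→3650, (C,hash)→5500, (C,nl)→15050, (D,nl)→15300; best=1200 via (D,hash)
  {BE}: card=4000; try (B,hash)→1920, (E,merge)→4720, (B,merge)→5040, (E,hash)→7360, (E,nl)→32080, (B,nl)→32400; best=1920 via (B,hash)
  {AC}: card=300; try (A,hash)→1200, (C,merge)→3400, (A,merge)→3650, (C,hash)→5500, (C,nl)→15050, (A,nl)→15300; best=1200 via (A,hash)
  {BDE}: card=12500; try (D,hash)→6520, (E,merge)→7010, (E,hash)→8210, (D,merge)→54270, (E,nl)→100760, (D,nl)→201920; best=6520 via (D,hash)
  {BCD}: card=1250; try (B,hash)→2570, (B,merge)→4090, (C,merge)→6010, (C,hash)→6410, (B,nl)→21200, (C,nl)→75760; best=2570 via (B,hash)
  {ACD}: card=250; try (A,hash)→2050, (D,hash)→2100, (A,merge)→3800, (D,merge)→4550, (A,nl)→13700, (D,nl)→16200; best=2050 via (A,hash)
  {BCDE}: card=62500; try (E,hash)→11020, (E,merge)→21570, (C,hash)→24420, (C,merge)→197020, (E,nl)→502570, (C,nl)→3756520; best=11020 via (E,hash)
  {ABCD}: card=1250; try (B,hash)→3420, (A,hash)→4420, (B,merge)→4940, (A,merge)→17920, (B,nl)→22050, (A,nl)→65070; best=3420 via (B,hash)
  {ABCDE}: card=62500; try (E,hash)→11870, (E,merge)→22420, (A,hash)→74120, (E,nl)→503420, (A,merge)→1073870, (A,nl)→3136020; best=11870 via (E,hash)

11870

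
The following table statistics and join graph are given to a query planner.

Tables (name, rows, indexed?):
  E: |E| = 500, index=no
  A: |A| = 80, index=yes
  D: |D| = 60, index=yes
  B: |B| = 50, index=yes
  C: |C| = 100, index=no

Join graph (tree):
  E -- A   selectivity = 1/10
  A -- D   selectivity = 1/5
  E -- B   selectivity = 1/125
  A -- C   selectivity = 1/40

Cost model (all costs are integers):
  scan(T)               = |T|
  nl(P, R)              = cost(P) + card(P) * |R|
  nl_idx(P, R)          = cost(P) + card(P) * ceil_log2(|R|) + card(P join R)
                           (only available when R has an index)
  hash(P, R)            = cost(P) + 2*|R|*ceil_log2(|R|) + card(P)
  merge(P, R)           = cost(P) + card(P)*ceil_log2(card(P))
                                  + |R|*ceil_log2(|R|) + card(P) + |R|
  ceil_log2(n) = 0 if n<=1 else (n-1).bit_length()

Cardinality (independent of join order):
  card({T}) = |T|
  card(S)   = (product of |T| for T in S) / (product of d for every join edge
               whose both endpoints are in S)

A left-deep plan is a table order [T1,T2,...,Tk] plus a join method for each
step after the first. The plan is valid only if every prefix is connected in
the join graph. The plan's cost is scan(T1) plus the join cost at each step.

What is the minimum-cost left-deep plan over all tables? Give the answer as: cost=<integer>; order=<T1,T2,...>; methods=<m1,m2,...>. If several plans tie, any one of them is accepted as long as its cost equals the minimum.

cost=10640; order=E,B,A,C,D; methods=hash,hash,hash,hash

Selinger DP (subsets sized 1..n):
  {E}: scan cost=500, card=500
  {A}: scan cost=80, card=80
  {D}: scan cost=60, card=60
  {B}: scan cost=50, card=50
  {C}: scan cost=100, card=100
  {AE}: card=4000; try (A,hash)→2120, (E,merge)→5720, (A,merge)→6140, (A,nl_idx)→8000, (E,hash)→9160, (E,nl)→40080 …(+1); best=2120 via (A,hash)
  {BE}: card=200; try (B,hash)→1600, (B,nl_idx)→3700, (E,merge)→5400, (B,merge)→5850, (E,hash)→9100, (E,nl)→25050 …(+1); best=1600 via (B,hash)
  {AD}: card=960; try (D,hash)→880, (A,merge)→1120, (D,merge)→1140, (A,hash)→1240, (A,nl_idx)→1440, (D,nl_idx)→1520 …(+2); best=880 via (D,hash)
  {AC}: card=200; try (A,nl_idx)→1000, (A,hash)→1320, (C,merge)→1520, (A,merge)→1540, (C,hash)→1560, (C,nl)→8080 …(+1); best=1000 via (A,nl_idx)
  {ADE}: card=48000; try (D,hash)→6840, (E,hash)→10840, (E,merge)→16440, (D,merge)→54540, (D,nl_idx)→74120, (D,nl)→242120 …(+1); best=6840 via (D,hash)
  {ABE}: card=1600; try (A,hash)→2920, (A,merge)→4040, (A,nl_idx)→4600, (B,hash)→6720, (A,nl)→17600, (B,nl_idx)→27720 …(+2); best=2920 via (A,hash)
  {ACE}: card=10000; try (C,hash)→7520, (E,merge)→7800, (E,hash)→10200, (C,merge)→54920, (E,nl)→101000, (C,nl)→402120; best=7520 via (C,hash)
  {ACD}: card=2400; try (D,hash)→1920, (D,merge)→3220, (C,hash)→3240, (D,nl_idx)→4600, (C,merge)→12240, (D,nl)→13000 …(+1); best=1920 via (D,hash)
  {ABDE}: card=19200; try (D,hash)→5240, (D,merge)→22540, (D,nl_idx)→31720, (B,hash)→55440, (D,nl)→98920, (B,nl_idx)→314040 …(+2); best=5240 via (D,hash)
  {ACDE}: card=120000; try (E,hash)→13320, (D,hash)→18240, (E,merge)→38120, (C,hash)→56240, (D,merge)→157940, (D,nl_idx)→187520 …(+4); best=13320 via (E,hash)
  {ABCE}: card=4000; try (C,hash)→5920, (B,hash)→18120, (C,merge)→22920, (B,nl_idx)→71520, (B,merge)→157870, (C,nl)→162920 …(+1); best=5920 via (C,hash)
  {ABCDE}: card=48000; try (D,hash)→10640, (C,hash)→25840, (D,merge)→58340, (D,nl_idx)→77920, (B,hash)→133920, (D,nl)→245920 …(+5); best=10640 via (D,hash)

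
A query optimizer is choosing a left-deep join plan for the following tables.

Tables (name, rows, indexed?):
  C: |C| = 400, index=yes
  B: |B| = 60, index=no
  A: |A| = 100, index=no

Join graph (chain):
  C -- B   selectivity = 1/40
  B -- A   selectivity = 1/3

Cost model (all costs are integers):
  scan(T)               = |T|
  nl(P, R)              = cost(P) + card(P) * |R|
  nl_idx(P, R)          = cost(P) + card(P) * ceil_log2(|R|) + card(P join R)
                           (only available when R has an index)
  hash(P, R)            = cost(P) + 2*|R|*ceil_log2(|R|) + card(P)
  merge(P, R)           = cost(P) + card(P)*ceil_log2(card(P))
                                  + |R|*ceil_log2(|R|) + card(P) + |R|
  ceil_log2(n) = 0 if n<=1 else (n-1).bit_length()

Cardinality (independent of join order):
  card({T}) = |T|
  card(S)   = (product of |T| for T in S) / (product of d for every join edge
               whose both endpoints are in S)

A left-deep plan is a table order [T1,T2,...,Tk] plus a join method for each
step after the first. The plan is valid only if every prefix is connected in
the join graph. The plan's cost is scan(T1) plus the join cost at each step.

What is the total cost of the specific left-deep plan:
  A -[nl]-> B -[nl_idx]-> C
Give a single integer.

44100

step 1: scan A: cost=100, card=100
step 2: join B via nl
    card(P join B) = 100*60/(3) = 2000
    cost = 100 + 100*60 = 6100
step 3: join C via nl_idx
    card(P join C) = 2000*400/(40) = 20000
    cost = 6100 + 2000*9 + 20000 = 44100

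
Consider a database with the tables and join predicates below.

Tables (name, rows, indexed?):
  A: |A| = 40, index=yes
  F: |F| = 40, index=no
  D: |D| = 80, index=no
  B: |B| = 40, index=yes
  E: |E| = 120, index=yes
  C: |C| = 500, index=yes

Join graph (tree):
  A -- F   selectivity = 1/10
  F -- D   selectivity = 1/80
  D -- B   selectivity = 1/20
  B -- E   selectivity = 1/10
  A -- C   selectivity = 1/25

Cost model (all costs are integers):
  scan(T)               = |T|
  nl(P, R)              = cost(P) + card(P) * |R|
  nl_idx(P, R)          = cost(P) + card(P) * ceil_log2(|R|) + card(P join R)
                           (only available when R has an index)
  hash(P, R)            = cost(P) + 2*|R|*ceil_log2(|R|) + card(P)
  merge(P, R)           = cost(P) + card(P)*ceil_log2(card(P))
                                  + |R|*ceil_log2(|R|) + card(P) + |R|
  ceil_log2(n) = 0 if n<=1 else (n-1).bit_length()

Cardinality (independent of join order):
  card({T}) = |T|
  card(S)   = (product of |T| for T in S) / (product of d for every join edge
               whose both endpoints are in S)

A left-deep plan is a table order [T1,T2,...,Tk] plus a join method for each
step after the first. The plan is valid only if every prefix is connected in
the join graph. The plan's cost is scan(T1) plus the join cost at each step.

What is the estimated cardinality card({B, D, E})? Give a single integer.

Tables in S: B(40), D(80), E(120)
Edges inside S: D-B(d=20), B-E(d=10)
numerator = 40 * 80 * 120 = 384000
denominator = 20 * 10 = 200
card(S) = 384000 / 200 = 1920

1920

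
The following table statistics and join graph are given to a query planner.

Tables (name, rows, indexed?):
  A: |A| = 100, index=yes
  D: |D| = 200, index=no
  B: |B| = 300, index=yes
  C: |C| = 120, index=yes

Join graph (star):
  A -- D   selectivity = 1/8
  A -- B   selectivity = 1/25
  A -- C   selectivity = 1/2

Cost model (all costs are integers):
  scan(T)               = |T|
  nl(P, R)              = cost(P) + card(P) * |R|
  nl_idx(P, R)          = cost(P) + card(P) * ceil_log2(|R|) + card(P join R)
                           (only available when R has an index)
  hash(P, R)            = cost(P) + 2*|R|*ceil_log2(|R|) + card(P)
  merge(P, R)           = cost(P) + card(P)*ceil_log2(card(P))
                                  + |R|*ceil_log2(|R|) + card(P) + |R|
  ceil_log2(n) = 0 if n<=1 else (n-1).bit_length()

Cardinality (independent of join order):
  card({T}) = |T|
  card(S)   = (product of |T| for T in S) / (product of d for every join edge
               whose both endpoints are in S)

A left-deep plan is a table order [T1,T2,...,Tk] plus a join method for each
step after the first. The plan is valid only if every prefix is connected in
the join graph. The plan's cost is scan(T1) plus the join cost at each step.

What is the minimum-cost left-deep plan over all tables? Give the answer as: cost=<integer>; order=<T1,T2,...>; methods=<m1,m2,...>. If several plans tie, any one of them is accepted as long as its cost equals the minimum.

cost=38080; order=B,A,D,C; methods=hash,hash,hash

Selinger DP (subsets sized 1..n):
  {A}: scan cost=100, card=100
  {D}: scan cost=200, card=200
  {B}: scan cost=300, card=300
  {C}: scan cost=120, card=120
  {AD}: card=2500; try (A,hash)→1800, (D,merge)→2700, (A,merge)→2800, (D,hash)→3400, (A,nl_idx)→4100, (D,nl)→20100 …(+1); best=1800 via (A,hash)
  {AB}: card=1200; try (A,hash)→2000, (B,nl_idx)→2200, (A,nl_idx)→3600, (B,merge)→3900, (A,merge)→4100, (B,hash)→5600 …(+2); best=2000 via (A,hash)
  {AC}: card=6000; try (A,hash)→1640, (C,merge)→1860, (C,hash)→1880, (A,merge)→1880, (C,nl_idx)→6800, (A,nl_idx)→6960 …(+2); best=1640 via (A,hash)
  {ABD}: card=30000; try (D,hash)→6400, (B,hash)→9700, (D,merge)→18200, (B,merge)→37300, (B,nl_idx)→54300, (D,nl)→242000 …(+1); best=6400 via (D,hash)
  {ACD}: card=150000; try (C,hash)→5980, (D,hash)→10840, (C,merge)→35260, (D,merge)→87440, (C,nl_idx)→169300, (C,nl)→301800 …(+1); best=5980 via (C,hash)
  {ABC}: card=72000; try (C,hash)→4880, (B,hash)→13040, (C,merge)→17360, (C,nl_idx)→82400, (B,merge)→88640, (B,nl_idx)→127640 …(+2); best=4880 via (C,hash)
  {ABCD}: card=1800000; try (C,hash)→38080, (D,hash)→80080, (B,hash)→161380, (C,merge)→487360, (D,merge)→1302680, (C,nl_idx)→2016400 …(+5); best=38080 via (C,hash)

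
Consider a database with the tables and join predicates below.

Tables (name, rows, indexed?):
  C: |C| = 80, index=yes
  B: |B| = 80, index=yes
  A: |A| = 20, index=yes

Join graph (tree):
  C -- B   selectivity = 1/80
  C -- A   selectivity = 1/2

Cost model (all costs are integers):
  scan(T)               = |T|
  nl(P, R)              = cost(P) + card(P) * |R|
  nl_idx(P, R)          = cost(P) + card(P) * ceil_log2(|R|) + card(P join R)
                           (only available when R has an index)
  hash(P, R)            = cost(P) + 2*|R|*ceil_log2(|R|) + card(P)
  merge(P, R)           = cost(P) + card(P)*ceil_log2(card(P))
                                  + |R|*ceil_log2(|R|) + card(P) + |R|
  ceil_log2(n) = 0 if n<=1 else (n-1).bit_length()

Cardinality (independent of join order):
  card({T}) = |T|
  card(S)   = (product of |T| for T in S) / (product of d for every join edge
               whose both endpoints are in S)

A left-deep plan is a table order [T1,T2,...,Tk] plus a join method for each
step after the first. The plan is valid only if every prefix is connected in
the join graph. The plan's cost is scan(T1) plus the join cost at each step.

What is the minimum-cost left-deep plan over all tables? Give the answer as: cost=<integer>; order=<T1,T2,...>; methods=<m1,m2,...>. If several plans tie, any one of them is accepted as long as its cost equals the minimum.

Selinger DP (subsets sized 1..n):
  {C}: scan cost=80, card=80
  {B}: scan cost=80, card=80
  {A}: scan cost=20, card=20
  {BC}: card=80; try (C,nl_idx)→720, (B,nl_idx)→720, (C,hash)→1280, (B,hash)→1280, (C,merge)→1360, (B,merge)→1360 …(+2); best=720 via (C,nl_idx)
  {AC}: card=800; try (A,hash)→360, (C,merge)→780, (A,merge)→840, (C,nl_idx)→960, (C,hash)→1160, (A,nl_idx)→1280 …(+2); best=360 via (A,hash)
  {ABC}: card=800; try (A,hash)→1000, (A,merge)→1480, (A,nl_idx)→1920, (B,hash)→2280, (A,nl)→2320, (B,nl_idx)→6760 …(+2); best=1000 via (A,hash)

cost=1000; order=B,C,A; methods=nl_idx,hash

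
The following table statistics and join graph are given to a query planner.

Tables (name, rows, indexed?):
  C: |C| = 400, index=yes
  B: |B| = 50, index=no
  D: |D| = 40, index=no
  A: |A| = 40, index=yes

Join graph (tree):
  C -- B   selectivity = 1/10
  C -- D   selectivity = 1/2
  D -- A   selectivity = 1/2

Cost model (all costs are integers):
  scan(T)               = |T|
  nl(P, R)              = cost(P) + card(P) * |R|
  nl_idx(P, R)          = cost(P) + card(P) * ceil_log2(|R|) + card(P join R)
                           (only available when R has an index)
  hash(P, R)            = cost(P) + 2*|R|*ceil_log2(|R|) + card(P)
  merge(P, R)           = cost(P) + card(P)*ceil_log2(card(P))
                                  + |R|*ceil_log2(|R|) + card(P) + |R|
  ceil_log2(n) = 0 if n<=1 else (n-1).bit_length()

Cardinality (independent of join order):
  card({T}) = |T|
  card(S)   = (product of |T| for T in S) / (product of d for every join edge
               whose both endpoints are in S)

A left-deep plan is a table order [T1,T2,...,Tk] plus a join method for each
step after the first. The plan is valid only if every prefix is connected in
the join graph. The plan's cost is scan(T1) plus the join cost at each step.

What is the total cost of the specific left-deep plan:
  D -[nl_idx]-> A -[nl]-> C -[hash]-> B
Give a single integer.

481680

step 1: scan D: cost=40, card=40
step 2: join A via nl_idx
    card(P join A) = 40*40/(2) = 800
    cost = 40 + 40*6 + 800 = 1080
step 3: join C via nl
    card(P join C) = 800*400/(2) = 160000
    cost = 1080 + 800*400 = 321080
step 4: join B via hash
    card(P join B) = 160000*50/(10) = 800000
    cost = 321080 + 2*50*6 + 160000 = 481680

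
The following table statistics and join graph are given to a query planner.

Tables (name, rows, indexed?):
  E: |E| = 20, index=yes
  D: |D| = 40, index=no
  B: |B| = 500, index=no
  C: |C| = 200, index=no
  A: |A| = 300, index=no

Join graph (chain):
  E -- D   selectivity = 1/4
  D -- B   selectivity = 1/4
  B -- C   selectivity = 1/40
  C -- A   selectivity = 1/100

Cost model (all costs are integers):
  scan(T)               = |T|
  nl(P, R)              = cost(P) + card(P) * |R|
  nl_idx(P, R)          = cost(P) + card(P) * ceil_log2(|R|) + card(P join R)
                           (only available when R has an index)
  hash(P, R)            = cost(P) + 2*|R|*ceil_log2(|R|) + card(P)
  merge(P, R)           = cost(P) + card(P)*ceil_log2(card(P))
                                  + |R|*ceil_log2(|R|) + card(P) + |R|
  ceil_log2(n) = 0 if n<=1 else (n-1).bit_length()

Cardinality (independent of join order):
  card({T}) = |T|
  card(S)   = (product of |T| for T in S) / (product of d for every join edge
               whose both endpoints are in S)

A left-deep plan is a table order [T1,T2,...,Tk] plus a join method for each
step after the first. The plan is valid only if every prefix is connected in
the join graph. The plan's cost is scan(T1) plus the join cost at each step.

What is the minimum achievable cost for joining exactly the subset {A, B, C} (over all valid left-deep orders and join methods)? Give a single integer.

Selinger DP over subsets of {A,B,C}:
  {B}: scan cost=500, card=500
  {C}: scan cost=200, card=200
  {A}: scan cost=300, card=300
  {BC}: card=2500; try (C,hash)→4200, (B,merge)→7000, (C,merge)→7300, (B,hash)→9400, (B,nl)→100200, (C,nl)→100500; best=4200 via (C,hash)
  {AC}: card=600; try (C,hash)→3800, (A,merge)→5000, (C,merge)→5100, (A,hash)→5800, (A,nl)→60200, (C,nl)→60300; best=3800 via (C,hash)
  {ABC}: card=7500; try (A,hash)→12100, (B,hash)→13400, (B,merge)→15400, (A,merge)→39700, (B,nl)→303800, (A,nl)→754200; best=12100 via (A,hash)

12100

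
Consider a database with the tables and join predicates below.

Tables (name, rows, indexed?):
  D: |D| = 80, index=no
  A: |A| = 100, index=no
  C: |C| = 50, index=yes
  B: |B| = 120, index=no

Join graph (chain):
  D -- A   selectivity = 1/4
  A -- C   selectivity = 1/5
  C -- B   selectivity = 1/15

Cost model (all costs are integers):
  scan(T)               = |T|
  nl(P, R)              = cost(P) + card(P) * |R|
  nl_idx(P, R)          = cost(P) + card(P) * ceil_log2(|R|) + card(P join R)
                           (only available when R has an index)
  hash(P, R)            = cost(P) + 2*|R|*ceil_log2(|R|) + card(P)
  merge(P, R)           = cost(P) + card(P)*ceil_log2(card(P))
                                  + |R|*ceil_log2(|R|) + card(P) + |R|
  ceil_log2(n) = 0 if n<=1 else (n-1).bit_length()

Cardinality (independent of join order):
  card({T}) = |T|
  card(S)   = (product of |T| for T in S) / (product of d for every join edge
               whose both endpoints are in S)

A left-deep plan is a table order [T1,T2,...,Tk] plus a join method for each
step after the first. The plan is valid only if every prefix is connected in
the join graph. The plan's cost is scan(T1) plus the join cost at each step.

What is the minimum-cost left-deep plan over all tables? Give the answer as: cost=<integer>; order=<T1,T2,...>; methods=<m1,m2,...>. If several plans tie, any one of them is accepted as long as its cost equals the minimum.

Selinger DP (subsets sized 1..n):
  {D}: scan cost=80, card=80
  {A}: scan cost=100, card=100
  {C}: scan cost=50, card=50
  {B}: scan cost=120, card=120
  {AD}: card=2000; try (D,hash)→1320, (A,merge)→1520, (D,merge)→1540, (A,hash)→1560, (A,nl)→8080, (D,nl)→8100; best=1320 via (D,hash)
  {AC}: card=1000; try (C,hash)→800, (A,merge)→1200, (C,merge)→1250, (A,hash)→1500, (C,nl_idx)→1700, (A,nl)→5050 …(+1); best=800 via (C,hash)
  {BC}: card=400; try (C,hash)→840, (C,nl_idx)→1240, (B,merge)→1360, (C,merge)→1430, (B,hash)→1780, (B,nl)→6050 …(+1); best=840 via (C,hash)
  {ACD}: card=20000; try (D,hash)→2920, (C,hash)→3920, (D,merge)→12440, (C,merge)→25670, (C,nl_idx)→33320, (D,nl)→80800 …(+1); best=2920 via (D,hash)
  {ABC}: card=8000; try (A,hash)→2640, (B,hash)→3480, (A,merge)→5640, (B,merge)→12760, (A,nl)→40840, (B,nl)→120800; best=2640 via (A,hash)
  {ABCD}: card=160000; try (D,hash)→11760, (B,hash)→24600, (D,merge)→115280, (B,merge)→323880, (D,nl)→642640, (B,nl)→2402920; best=11760 via (D,hash)

cost=11760; order=B,C,A,D; methods=hash,hash,hash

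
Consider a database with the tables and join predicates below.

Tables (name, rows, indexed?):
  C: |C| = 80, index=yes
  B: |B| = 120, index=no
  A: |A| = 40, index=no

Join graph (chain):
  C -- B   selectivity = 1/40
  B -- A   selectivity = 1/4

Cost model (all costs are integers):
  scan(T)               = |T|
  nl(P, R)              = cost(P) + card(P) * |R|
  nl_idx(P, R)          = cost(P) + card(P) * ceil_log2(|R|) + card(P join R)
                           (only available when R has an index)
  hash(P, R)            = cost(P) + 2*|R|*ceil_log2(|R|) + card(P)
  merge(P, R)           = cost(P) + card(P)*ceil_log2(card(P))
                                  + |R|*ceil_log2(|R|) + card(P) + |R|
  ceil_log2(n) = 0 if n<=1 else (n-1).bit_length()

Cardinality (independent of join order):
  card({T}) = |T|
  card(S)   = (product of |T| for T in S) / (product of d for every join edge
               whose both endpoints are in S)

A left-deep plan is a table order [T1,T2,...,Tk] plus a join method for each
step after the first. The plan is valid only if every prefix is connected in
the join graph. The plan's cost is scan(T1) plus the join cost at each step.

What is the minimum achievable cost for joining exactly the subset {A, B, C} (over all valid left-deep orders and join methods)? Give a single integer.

Selinger DP over subsets of {A,B,C}:
  {C}: scan cost=80, card=80
  {B}: scan cost=120, card=120
  {A}: scan cost=40, card=40
  {BC}: card=240; try (C,nl_idx)→1200, (C,hash)→1360, (B,merge)→1680, (C,merge)→1720, (B,hash)→1840, (B,nl)→9680 …(+1); best=1200 via (C,nl_idx)
  {AB}: card=1200; try (A,hash)→720, (B,merge)→1280, (A,merge)→1360, (B,hash)→1760, (B,nl)→4840, (A,nl)→4920; best=720 via (A,hash)
  {ABC}: card=2400; try (A,hash)→1920, (C,hash)→3040, (A,merge)→3640, (A,nl)→10800, (C,nl_idx)→11520, (C,merge)→15760 …(+1); best=1920 via (A,hash)

1920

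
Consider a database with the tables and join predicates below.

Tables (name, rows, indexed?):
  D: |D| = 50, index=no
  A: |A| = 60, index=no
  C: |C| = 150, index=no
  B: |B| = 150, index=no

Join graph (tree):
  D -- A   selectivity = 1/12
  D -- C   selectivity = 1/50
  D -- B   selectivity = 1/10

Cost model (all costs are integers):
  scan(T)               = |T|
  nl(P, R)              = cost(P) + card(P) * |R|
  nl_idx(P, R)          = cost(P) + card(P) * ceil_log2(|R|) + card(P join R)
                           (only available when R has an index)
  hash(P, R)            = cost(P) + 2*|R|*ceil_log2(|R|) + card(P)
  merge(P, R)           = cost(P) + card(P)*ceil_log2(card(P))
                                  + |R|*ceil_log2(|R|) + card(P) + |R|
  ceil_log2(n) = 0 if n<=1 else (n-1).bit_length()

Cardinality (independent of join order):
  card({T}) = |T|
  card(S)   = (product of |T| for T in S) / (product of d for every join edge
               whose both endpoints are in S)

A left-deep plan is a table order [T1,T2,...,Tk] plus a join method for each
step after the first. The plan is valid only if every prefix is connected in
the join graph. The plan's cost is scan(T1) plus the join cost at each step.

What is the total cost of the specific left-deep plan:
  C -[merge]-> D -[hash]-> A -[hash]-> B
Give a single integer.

step 1: scan C: cost=150, card=150
step 2: join D via merge
    card(P join D) = 150*50/(50) = 150
    cost = 150 + 150*8 + 50*6 + 150 + 50 = 1850
step 3: join A via hash
    card(P join A) = 150*60/(12) = 750
    cost = 1850 + 2*60*6 + 150 = 2720
step 4: join B via hash
    card(P join B) = 750*150/(10) = 11250
    cost = 2720 + 2*150*8 + 750 = 5870

5870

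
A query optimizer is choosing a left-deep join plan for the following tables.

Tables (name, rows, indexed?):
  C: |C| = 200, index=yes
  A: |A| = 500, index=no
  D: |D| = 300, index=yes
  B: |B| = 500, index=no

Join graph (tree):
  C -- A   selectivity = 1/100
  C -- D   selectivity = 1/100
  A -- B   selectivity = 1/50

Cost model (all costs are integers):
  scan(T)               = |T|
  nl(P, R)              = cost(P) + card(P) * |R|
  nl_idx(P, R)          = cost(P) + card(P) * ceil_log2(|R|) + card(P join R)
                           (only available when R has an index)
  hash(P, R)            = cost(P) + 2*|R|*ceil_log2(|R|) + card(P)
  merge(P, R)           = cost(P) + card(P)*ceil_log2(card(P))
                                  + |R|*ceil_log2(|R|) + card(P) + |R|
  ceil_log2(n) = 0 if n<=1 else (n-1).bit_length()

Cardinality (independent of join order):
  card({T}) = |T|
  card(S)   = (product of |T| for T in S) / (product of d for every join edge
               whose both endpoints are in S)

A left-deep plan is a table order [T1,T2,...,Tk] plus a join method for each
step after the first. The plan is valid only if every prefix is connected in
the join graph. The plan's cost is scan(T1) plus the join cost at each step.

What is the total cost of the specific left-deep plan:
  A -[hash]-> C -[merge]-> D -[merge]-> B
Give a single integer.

step 1: scan A: cost=500, card=500
step 2: join C via hash
    card(P join C) = 500*200/(100) = 1000
    cost = 500 + 2*200*8 + 500 = 4200
step 3: join D via merge
    card(P join D) = 1000*300/(100) = 3000
    cost = 4200 + 1000*10 + 300*9 + 1000 + 300 = 18200
step 4: join B via merge
    card(P join B) = 3000*500/(50) = 30000
    cost = 18200 + 3000*12 + 500*9 + 3000 + 500 = 62200

62200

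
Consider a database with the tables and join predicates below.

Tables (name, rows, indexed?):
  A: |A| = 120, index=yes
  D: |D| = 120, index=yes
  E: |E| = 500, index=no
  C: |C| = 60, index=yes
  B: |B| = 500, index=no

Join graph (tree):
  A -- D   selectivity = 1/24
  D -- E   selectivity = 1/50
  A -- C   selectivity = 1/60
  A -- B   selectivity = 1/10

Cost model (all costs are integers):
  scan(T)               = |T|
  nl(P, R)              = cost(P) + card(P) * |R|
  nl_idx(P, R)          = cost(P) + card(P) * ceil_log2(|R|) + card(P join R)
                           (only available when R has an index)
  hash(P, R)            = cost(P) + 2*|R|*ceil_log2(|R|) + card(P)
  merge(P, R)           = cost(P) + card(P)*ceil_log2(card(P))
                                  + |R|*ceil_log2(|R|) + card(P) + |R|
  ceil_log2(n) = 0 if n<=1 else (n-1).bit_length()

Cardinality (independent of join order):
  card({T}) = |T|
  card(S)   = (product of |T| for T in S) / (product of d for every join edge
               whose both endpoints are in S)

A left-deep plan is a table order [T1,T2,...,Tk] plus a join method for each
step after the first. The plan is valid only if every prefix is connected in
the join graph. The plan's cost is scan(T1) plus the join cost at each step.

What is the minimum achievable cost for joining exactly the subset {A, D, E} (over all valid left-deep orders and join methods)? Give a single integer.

5560

Selinger DP over subsets of {A,D,E}:
  {A}: scan cost=120, card=120
  {D}: scan cost=120, card=120
  {E}: scan cost=500, card=500
  {AD}: card=600; try (D,nl_idx)→1560, (A,nl_idx)→1560, (D,hash)→1920, (A,hash)→1920, (D,merge)→2040, (A,merge)→2040 …(+2); best=1560 via (D,nl_idx)
  {DE}: card=1200; try (D,hash)→2680, (D,nl_idx)→5200, (E,merge)→6080, (D,merge)→6460, (E,hash)→9240, (E,nl)→60120 …(+1); best=2680 via (D,hash)
  {ADE}: card=6000; try (A,hash)→5560, (E,hash)→11160, (E,merge)→13160, (A,nl_idx)→17080, (A,merge)→18040, (A,nl)→146680 …(+1); best=5560 via (A,hash)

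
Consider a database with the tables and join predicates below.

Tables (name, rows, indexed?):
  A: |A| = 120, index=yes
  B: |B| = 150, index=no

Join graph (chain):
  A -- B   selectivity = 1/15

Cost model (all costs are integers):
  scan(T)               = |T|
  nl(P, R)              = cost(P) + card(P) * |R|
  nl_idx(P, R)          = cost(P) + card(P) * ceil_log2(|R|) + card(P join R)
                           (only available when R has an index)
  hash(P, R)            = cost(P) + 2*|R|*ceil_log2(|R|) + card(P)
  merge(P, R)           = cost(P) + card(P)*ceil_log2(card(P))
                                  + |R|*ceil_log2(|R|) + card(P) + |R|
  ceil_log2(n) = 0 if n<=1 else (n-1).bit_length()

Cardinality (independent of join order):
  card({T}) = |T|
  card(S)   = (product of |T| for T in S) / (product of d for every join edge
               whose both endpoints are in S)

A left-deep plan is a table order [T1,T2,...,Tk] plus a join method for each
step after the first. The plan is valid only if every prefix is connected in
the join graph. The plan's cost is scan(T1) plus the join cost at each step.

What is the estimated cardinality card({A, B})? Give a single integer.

Tables in S: A(120), B(150)
Edges inside S: A-B(d=15)
numerator = 120 * 150 = 18000
denominator = 15 = 15
card(S) = 18000 / 15 = 1200

1200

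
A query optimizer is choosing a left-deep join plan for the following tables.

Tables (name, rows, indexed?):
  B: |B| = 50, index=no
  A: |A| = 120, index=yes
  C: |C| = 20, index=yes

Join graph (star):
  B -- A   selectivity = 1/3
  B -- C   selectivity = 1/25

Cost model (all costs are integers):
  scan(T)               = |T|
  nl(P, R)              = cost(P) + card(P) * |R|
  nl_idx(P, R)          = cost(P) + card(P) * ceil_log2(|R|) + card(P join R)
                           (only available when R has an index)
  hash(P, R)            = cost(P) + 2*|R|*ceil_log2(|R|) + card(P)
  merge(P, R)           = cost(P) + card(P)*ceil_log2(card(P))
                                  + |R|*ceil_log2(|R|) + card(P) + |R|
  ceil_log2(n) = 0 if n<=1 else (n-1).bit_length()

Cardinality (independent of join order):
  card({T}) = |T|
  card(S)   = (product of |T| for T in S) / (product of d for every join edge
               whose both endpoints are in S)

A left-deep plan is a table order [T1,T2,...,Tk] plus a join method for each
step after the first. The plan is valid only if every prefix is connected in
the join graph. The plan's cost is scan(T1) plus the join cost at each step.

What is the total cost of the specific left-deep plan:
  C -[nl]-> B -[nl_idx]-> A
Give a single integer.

step 1: scan C: cost=20, card=20
step 2: join B via nl
    card(P join B) = 20*50/(25) = 40
    cost = 20 + 20*50 = 1020
step 3: join A via nl_idx
    card(P join A) = 40*120/(3) = 1600
    cost = 1020 + 40*7 + 1600 = 2900

2900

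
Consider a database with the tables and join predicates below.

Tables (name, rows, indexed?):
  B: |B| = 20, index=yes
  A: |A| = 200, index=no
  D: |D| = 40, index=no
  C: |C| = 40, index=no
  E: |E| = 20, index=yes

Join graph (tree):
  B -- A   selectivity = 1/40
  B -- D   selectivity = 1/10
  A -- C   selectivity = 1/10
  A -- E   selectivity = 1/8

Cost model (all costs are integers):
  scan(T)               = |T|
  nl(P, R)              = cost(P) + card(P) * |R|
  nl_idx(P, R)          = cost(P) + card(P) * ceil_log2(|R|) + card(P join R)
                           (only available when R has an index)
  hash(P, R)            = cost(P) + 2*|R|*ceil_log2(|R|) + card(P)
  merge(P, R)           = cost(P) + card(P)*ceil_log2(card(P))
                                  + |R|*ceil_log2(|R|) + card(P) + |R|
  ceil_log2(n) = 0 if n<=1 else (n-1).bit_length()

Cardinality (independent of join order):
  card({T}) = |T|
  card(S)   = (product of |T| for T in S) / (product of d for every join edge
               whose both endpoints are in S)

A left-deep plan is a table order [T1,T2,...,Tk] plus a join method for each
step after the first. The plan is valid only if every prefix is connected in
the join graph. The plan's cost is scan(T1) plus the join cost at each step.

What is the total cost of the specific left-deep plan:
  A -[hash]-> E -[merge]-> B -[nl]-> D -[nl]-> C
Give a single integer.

step 1: scan A: cost=200, card=200
step 2: join E via hash
    card(P join E) = 200*20/(8) = 500
    cost = 200 + 2*20*5 + 200 = 600
step 3: join B via merge
    card(P join B) = 500*20/(40) = 250
    cost = 600 + 500*9 + 20*5 + 500 + 20 = 5720
step 4: join D via nl
    card(P join D) = 250*40/(10) = 1000
    cost = 5720 + 250*40 = 15720
step 5: join C via nl
    card(P join C) = 1000*40/(10) = 4000
    cost = 15720 + 1000*40 = 55720

55720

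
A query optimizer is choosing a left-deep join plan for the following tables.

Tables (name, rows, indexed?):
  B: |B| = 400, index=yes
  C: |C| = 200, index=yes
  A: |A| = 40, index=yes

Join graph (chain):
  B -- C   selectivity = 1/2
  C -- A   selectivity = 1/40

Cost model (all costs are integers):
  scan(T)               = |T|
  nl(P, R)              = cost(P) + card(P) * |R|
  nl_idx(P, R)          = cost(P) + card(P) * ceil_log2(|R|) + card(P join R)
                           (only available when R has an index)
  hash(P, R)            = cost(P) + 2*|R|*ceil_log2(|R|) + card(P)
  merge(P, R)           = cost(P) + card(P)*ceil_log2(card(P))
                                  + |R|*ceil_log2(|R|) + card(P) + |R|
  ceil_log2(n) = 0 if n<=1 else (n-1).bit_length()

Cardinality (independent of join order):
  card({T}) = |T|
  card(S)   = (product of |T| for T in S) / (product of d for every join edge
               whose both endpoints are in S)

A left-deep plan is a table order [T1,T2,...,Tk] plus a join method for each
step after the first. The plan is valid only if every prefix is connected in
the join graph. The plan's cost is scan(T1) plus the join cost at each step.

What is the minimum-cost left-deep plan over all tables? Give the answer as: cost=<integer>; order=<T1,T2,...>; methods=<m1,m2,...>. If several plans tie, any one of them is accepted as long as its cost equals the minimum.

Selinger DP (subsets sized 1..n):
  {B}: scan cost=400, card=400
  {C}: scan cost=200, card=200
  {A}: scan cost=40, card=40
  {BC}: card=40000; try (C,hash)→4000, (B,merge)→6000, (C,merge)→6200, (B,hash)→7600, (B,nl_idx)→42000, (C,nl_idx)→43600 …(+2); best=4000 via (C,hash)
  {AC}: card=200; try (C,nl_idx)→560, (A,hash)→880, (A,nl_idx)→1600, (C,merge)→2120, (A,merge)→2280, (C,hash)→3280 …(+2); best=560 via (C,nl_idx)
  {ABC}: card=40000; try (B,merge)→6360, (B,hash)→7960, (B,nl_idx)→42360, (A,hash)→44480, (B,nl)→80560, (A,nl_idx)→284000 …(+2); best=6360 via (B,merge)

cost=6360; order=A,C,B; methods=nl_idx,merge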